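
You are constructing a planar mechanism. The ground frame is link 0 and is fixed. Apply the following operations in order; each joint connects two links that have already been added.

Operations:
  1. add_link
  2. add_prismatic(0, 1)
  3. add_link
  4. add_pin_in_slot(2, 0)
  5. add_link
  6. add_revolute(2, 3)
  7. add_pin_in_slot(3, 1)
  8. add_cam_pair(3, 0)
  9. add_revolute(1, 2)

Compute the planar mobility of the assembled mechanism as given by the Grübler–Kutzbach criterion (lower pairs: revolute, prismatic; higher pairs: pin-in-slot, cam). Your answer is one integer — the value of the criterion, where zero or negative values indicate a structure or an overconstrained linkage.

M = 0

ground; <1,0,0>
#1 <2,0,0>
P:0↔1 J1 <2,1,0>
#2 <3,1,0>
PS:2↔0 J2 <3,1,1>
#3 <4,1,1>
R:2↔3 J1 <4,2,1>
PS:3↔1 J2 <4,2,2>
C:3↔0 J2 <4,2,3>
R:1↔2 J1 <4,3,3>
3×3 − 2×3 − 1×3 = 0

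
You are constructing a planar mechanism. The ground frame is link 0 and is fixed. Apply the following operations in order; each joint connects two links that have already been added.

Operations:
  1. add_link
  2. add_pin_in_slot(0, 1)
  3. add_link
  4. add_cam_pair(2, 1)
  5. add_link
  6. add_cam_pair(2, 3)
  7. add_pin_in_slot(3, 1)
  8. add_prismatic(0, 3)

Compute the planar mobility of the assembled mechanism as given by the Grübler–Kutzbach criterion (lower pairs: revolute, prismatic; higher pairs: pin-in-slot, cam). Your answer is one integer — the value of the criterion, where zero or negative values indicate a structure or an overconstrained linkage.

M = 3

[1;0;0] (link 0 is ground)
L+ [2;0;0]
PS(0,1)∈J2 [2;0;1]
L+ [3;0;1]
C(2,1)∈J2 [3;0;2]
L+ [4;0;2]
C(2,3)∈J2 [4;0;3]
PS(3,1)∈J2 [4;0;4]
P(0,3)∈J1 [4;1;4]
mobility = 9 − 2 − 4 = 3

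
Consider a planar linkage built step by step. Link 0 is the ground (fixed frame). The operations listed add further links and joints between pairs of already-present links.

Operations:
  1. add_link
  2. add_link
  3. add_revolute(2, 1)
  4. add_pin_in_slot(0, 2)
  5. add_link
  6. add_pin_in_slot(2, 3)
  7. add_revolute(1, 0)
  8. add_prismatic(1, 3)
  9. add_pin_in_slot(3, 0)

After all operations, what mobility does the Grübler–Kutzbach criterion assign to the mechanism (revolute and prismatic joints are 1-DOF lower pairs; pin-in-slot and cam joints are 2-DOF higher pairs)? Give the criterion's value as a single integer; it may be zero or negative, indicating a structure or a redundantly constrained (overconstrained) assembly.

M = 0

ground; <1,0,0>
#1 <2,0,0>
#2 <3,0,0>
R:2↔1 J1 <3,1,0>
PS:0↔2 J2 <3,1,1>
#3 <4,1,1>
PS:2↔3 J2 <4,1,2>
R:1↔0 J1 <4,2,2>
P:1↔3 J1 <4,3,2>
PS:3↔0 J2 <4,3,3>
3×3 − 2×3 − 1×3 = 0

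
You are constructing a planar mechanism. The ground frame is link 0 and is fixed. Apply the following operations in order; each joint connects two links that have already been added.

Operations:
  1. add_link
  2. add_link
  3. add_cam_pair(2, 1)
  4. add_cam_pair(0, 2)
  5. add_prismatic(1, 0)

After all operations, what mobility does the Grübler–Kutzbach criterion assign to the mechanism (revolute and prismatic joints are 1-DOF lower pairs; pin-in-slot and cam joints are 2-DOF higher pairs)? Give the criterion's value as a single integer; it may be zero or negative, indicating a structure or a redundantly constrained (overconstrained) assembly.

M = 2

(L,J1,J2)=(1,0,0); link0 fixed
link1: (2,0,0)
link2: (3,0,0)
C 2-1 [J2]: (3,0,1)
C 0-2 [J2]: (3,0,2)
P 1-0 [J1]: (3,1,2)
Grübler: 3·2 − 2·1 − 2 = 2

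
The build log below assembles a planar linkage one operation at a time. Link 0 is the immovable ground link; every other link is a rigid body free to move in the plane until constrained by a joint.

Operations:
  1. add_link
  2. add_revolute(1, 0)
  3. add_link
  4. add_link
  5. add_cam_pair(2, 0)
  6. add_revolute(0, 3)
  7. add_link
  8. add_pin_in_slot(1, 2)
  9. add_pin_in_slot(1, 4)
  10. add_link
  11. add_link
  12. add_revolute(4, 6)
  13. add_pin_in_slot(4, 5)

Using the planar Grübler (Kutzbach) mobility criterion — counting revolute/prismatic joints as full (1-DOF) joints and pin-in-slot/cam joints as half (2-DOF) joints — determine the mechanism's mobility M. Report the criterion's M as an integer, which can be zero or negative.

(L,J1,J2)=(1,0,0); link0 fixed
link1: (2,0,0)
R 1-0 [J1]: (2,1,0)
link2: (3,1,0)
link3: (4,1,0)
C 2-0 [J2]: (4,1,1)
R 0-3 [J1]: (4,2,1)
link4: (5,2,1)
PS 1-2 [J2]: (5,2,2)
PS 1-4 [J2]: (5,2,3)
link5: (6,2,3)
link6: (7,2,3)
R 4-6 [J1]: (7,3,3)
PS 4-5 [J2]: (7,3,4)
Grübler: 3·6 − 2·3 − 4 = 8

M = 8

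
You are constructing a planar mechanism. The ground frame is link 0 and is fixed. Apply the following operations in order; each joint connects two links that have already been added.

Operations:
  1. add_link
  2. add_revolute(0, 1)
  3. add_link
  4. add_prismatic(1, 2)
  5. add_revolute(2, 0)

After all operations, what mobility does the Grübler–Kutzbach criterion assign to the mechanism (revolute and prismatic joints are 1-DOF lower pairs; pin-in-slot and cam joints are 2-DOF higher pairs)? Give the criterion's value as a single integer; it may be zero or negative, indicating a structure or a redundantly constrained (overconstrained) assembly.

M = 0

ground; <1,0,0>
#1 <2,0,0>
R:0↔1 J1 <2,1,0>
#2 <3,1,0>
P:1↔2 J1 <3,2,0>
R:2↔0 J1 <3,3,0>
3×2 − 2×3 − 1×0 = 0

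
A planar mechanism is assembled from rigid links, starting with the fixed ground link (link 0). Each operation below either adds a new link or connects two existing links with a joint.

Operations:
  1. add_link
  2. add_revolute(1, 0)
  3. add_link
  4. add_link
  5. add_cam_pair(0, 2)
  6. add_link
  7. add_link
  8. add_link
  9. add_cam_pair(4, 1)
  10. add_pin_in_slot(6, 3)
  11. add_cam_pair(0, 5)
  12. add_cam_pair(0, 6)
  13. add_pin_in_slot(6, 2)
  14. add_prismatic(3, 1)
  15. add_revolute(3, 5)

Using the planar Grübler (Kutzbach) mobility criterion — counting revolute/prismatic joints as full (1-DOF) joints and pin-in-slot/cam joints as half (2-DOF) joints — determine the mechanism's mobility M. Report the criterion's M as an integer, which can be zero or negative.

L=1 J1=0 J2=0
add link → L=2 J1=0 J2=0
R@1,0 dof=1 J1 → L=2 J1=1 J2=0
add link → L=3 J1=1 J2=0
add link → L=4 J1=1 J2=0
C@0,2 dof=2 J2 → L=4 J1=1 J2=1
add link → L=5 J1=1 J2=1
add link → L=6 J1=1 J2=1
add link → L=7 J1=1 J2=1
C@4,1 dof=2 J2 → L=7 J1=1 J2=2
PS@6,3 dof=2 J2 → L=7 J1=1 J2=3
C@0,5 dof=2 J2 → L=7 J1=1 J2=4
C@0,6 dof=2 J2 → L=7 J1=1 J2=5
PS@6,2 dof=2 J2 → L=7 J1=1 J2=6
P@3,1 dof=1 J1 → L=7 J1=2 J2=6
R@3,5 dof=1 J1 → L=7 J1=3 J2=6
M=3(L−1)−2J1−J2=3·6−2·3−6=6

M = 6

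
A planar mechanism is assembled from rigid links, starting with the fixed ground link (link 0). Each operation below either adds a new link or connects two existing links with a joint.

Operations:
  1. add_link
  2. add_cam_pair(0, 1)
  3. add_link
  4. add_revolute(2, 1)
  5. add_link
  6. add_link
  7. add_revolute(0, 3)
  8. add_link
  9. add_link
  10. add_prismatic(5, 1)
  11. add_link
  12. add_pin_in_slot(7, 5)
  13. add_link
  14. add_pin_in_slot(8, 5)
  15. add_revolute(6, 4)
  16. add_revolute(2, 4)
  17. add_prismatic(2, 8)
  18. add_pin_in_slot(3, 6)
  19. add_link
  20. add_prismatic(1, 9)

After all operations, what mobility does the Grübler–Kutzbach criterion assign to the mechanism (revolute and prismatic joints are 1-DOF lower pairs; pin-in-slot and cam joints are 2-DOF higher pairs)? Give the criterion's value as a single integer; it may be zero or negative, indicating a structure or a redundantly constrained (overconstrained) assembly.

M = 9

link 0 = ground. State L|J1|J2 = 1|0|0
+link1  2|0|0
C(0,1) f=2→J2  2|0|1
+link2  3|0|1
R(2,1) f=1→J1  3|1|1
+link3  4|1|1
+link4  5|1|1
R(0,3) f=1→J1  5|2|1
+link5  6|2|1
+link6  7|2|1
P(5,1) f=1→J1  7|3|1
+link7  8|3|1
PS(7,5) f=2→J2  8|3|2
+link8  9|3|2
PS(8,5) f=2→J2  9|3|3
R(6,4) f=1→J1  9|4|3
R(2,4) f=1→J1  9|5|3
P(2,8) f=1→J1  9|6|3
PS(3,6) f=2→J2  9|6|4
+link9  10|6|4
P(1,9) f=1→J1  10|7|4
M = 3(10−1)−2·7−4 = 27−14−4 = 9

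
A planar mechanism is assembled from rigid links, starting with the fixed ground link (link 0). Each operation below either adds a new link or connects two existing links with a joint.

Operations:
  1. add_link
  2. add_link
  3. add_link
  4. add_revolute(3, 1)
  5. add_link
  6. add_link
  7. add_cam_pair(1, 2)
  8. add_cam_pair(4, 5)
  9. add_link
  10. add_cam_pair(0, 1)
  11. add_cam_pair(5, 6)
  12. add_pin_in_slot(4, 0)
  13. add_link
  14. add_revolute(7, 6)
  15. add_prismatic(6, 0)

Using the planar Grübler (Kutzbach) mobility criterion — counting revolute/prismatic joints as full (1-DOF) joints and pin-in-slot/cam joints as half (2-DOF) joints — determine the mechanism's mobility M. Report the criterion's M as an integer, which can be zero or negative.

(L,J1,J2)=(1,0,0); link0 fixed
link1: (2,0,0)
link2: (3,0,0)
link3: (4,0,0)
R 3-1 [J1]: (4,1,0)
link4: (5,1,0)
link5: (6,1,0)
C 1-2 [J2]: (6,1,1)
C 4-5 [J2]: (6,1,2)
link6: (7,1,2)
C 0-1 [J2]: (7,1,3)
C 5-6 [J2]: (7,1,4)
PS 4-0 [J2]: (7,1,5)
link7: (8,1,5)
R 7-6 [J1]: (8,2,5)
P 6-0 [J1]: (8,3,5)
Grübler: 3·7 − 2·3 − 5 = 10

M = 10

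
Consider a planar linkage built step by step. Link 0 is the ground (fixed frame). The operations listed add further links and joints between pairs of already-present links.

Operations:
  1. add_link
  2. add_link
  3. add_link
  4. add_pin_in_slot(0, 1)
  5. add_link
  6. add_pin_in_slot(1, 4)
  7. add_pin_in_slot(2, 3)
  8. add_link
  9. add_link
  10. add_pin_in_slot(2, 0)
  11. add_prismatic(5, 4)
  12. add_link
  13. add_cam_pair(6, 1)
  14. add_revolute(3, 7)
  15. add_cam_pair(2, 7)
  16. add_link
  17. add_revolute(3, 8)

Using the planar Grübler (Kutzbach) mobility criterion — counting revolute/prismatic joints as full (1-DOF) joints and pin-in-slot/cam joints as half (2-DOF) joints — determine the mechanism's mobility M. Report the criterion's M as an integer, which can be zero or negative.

[1;0;0] (link 0 is ground)
L+ [2;0;0]
L+ [3;0;0]
L+ [4;0;0]
PS(0,1)∈J2 [4;0;1]
L+ [5;0;1]
PS(1,4)∈J2 [5;0;2]
PS(2,3)∈J2 [5;0;3]
L+ [6;0;3]
L+ [7;0;3]
PS(2,0)∈J2 [7;0;4]
P(5,4)∈J1 [7;1;4]
L+ [8;1;4]
C(6,1)∈J2 [8;1;5]
R(3,7)∈J1 [8;2;5]
C(2,7)∈J2 [8;2;6]
L+ [9;2;6]
R(3,8)∈J1 [9;3;6]
mobility = 24 − 6 − 6 = 12

M = 12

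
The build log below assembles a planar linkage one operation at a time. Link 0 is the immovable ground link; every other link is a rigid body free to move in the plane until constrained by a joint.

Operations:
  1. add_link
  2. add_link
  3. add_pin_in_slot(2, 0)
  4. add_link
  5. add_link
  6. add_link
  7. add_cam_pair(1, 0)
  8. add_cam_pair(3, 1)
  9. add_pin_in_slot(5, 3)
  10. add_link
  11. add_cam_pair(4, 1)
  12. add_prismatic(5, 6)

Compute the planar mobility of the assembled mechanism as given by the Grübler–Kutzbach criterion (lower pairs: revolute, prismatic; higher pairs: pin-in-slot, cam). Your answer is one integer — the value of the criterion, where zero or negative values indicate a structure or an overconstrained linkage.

ground; <1,0,0>
#1 <2,0,0>
#2 <3,0,0>
PS:2↔0 J2 <3,0,1>
#3 <4,0,1>
#4 <5,0,1>
#5 <6,0,1>
C:1↔0 J2 <6,0,2>
C:3↔1 J2 <6,0,3>
PS:5↔3 J2 <6,0,4>
#6 <7,0,4>
C:4↔1 J2 <7,0,5>
P:5↔6 J1 <7,1,5>
3×6 − 2×1 − 1×5 = 11

M = 11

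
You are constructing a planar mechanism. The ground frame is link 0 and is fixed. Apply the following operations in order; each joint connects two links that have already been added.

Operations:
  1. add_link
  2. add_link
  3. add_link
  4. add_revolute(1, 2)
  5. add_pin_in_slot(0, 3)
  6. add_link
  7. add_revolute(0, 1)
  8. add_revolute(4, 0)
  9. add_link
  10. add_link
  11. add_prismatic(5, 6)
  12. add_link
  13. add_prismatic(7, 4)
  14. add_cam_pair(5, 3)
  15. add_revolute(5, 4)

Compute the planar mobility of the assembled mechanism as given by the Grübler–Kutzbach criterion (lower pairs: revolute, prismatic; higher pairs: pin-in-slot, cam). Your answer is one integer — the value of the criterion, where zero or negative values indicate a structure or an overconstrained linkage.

ground; <1,0,0>
#1 <2,0,0>
#2 <3,0,0>
#3 <4,0,0>
R:1↔2 J1 <4,1,0>
PS:0↔3 J2 <4,1,1>
#4 <5,1,1>
R:0↔1 J1 <5,2,1>
R:4↔0 J1 <5,3,1>
#5 <6,3,1>
#6 <7,3,1>
P:5↔6 J1 <7,4,1>
#7 <8,4,1>
P:7↔4 J1 <8,5,1>
C:5↔3 J2 <8,5,2>
R:5↔4 J1 <8,6,2>
3×7 − 2×6 − 1×2 = 7

M = 7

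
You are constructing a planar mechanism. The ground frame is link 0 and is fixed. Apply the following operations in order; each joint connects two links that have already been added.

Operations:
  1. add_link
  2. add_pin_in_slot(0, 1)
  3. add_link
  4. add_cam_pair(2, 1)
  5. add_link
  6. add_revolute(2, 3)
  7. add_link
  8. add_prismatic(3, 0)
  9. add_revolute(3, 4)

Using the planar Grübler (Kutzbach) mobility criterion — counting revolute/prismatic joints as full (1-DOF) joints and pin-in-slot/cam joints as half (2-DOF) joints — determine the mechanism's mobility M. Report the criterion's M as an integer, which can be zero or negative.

M = 4

[1;0;0] (link 0 is ground)
L+ [2;0;0]
PS(0,1)∈J2 [2;0;1]
L+ [3;0;1]
C(2,1)∈J2 [3;0;2]
L+ [4;0;2]
R(2,3)∈J1 [4;1;2]
L+ [5;1;2]
P(3,0)∈J1 [5;2;2]
R(3,4)∈J1 [5;3;2]
mobility = 12 − 6 − 2 = 4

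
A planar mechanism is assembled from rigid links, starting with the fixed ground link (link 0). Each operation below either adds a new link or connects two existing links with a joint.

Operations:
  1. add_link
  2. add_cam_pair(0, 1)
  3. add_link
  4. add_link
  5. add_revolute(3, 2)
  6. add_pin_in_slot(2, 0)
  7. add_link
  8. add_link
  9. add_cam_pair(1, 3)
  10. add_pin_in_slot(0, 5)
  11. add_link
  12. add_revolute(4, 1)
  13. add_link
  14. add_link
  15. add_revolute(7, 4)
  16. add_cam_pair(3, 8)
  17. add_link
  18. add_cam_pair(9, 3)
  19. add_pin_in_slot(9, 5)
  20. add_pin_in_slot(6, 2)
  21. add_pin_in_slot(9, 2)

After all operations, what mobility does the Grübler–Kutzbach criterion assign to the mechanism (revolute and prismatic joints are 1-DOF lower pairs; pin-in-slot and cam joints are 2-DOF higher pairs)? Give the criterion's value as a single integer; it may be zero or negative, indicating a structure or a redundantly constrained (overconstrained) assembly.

M = 12

link 0 = ground. State L|J1|J2 = 1|0|0
+link1  2|0|0
C(0,1) f=2→J2  2|0|1
+link2  3|0|1
+link3  4|0|1
R(3,2) f=1→J1  4|1|1
PS(2,0) f=2→J2  4|1|2
+link4  5|1|2
+link5  6|1|2
C(1,3) f=2→J2  6|1|3
PS(0,5) f=2→J2  6|1|4
+link6  7|1|4
R(4,1) f=1→J1  7|2|4
+link7  8|2|4
+link8  9|2|4
R(7,4) f=1→J1  9|3|4
C(3,8) f=2→J2  9|3|5
+link9  10|3|5
C(9,3) f=2→J2  10|3|6
PS(9,5) f=2→J2  10|3|7
PS(6,2) f=2→J2  10|3|8
PS(9,2) f=2→J2  10|3|9
M = 3(10−1)−2·3−9 = 27−6−9 = 12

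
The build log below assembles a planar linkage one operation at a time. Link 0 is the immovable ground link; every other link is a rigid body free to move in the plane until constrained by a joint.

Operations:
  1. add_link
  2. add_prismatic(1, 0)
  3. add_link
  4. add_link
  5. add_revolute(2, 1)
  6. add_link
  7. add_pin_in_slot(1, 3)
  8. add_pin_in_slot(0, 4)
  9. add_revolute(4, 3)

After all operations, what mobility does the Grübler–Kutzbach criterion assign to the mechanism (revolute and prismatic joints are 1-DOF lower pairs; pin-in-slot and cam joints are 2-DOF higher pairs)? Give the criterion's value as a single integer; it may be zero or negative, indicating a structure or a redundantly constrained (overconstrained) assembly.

[1;0;0] (link 0 is ground)
L+ [2;0;0]
P(1,0)∈J1 [2;1;0]
L+ [3;1;0]
L+ [4;1;0]
R(2,1)∈J1 [4;2;0]
L+ [5;2;0]
PS(1,3)∈J2 [5;2;1]
PS(0,4)∈J2 [5;2;2]
R(4,3)∈J1 [5;3;2]
mobility = 12 − 6 − 2 = 4

M = 4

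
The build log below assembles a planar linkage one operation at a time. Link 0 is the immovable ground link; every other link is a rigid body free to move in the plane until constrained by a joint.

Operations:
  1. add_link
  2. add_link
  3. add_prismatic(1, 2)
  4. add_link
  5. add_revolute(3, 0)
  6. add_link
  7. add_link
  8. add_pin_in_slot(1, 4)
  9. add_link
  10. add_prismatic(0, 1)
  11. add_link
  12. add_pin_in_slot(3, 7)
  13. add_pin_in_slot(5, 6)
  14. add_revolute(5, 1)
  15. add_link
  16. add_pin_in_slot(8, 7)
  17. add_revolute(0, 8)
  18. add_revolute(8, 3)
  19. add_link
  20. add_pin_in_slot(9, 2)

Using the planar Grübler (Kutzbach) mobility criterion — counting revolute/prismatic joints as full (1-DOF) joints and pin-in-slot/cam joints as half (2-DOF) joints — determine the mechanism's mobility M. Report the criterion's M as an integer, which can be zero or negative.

(L,J1,J2)=(1,0,0); link0 fixed
link1: (2,0,0)
link2: (3,0,0)
P 1-2 [J1]: (3,1,0)
link3: (4,1,0)
R 3-0 [J1]: (4,2,0)
link4: (5,2,0)
link5: (6,2,0)
PS 1-4 [J2]: (6,2,1)
link6: (7,2,1)
P 0-1 [J1]: (7,3,1)
link7: (8,3,1)
PS 3-7 [J2]: (8,3,2)
PS 5-6 [J2]: (8,3,3)
R 5-1 [J1]: (8,4,3)
link8: (9,4,3)
PS 8-7 [J2]: (9,4,4)
R 0-8 [J1]: (9,5,4)
R 8-3 [J1]: (9,6,4)
link9: (10,6,4)
PS 9-2 [J2]: (10,6,5)
Grübler: 3·9 − 2·6 − 5 = 10

M = 10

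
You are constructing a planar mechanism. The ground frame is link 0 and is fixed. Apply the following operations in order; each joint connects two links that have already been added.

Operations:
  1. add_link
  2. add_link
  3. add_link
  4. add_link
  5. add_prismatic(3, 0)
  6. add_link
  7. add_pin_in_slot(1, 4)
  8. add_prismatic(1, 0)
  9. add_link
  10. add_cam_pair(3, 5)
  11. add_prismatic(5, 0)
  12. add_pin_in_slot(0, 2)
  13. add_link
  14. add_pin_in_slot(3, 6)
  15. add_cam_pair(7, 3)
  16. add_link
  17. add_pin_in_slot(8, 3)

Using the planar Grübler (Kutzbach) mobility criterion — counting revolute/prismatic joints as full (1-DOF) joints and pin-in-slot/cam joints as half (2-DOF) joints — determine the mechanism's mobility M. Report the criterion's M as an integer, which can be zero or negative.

ground; <1,0,0>
#1 <2,0,0>
#2 <3,0,0>
#3 <4,0,0>
#4 <5,0,0>
P:3↔0 J1 <5,1,0>
#5 <6,1,0>
PS:1↔4 J2 <6,1,1>
P:1↔0 J1 <6,2,1>
#6 <7,2,1>
C:3↔5 J2 <7,2,2>
P:5↔0 J1 <7,3,2>
PS:0↔2 J2 <7,3,3>
#7 <8,3,3>
PS:3↔6 J2 <8,3,4>
C:7↔3 J2 <8,3,5>
#8 <9,3,5>
PS:8↔3 J2 <9,3,6>
3×8 − 2×3 − 1×6 = 12

M = 12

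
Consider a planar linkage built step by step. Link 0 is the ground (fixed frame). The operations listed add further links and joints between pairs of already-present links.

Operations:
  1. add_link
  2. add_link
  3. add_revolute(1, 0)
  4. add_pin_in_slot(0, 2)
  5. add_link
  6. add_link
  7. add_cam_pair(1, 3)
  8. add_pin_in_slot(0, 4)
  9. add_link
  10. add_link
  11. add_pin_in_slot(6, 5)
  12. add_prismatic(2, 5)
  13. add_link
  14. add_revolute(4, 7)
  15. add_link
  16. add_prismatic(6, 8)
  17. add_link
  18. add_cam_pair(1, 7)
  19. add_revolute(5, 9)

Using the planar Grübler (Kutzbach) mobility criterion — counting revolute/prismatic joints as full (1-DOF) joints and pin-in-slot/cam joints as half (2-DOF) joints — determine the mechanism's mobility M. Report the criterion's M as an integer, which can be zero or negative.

L=1 J1=0 J2=0
add link → L=2 J1=0 J2=0
add link → L=3 J1=0 J2=0
R@1,0 dof=1 J1 → L=3 J1=1 J2=0
PS@0,2 dof=2 J2 → L=3 J1=1 J2=1
add link → L=4 J1=1 J2=1
add link → L=5 J1=1 J2=1
C@1,3 dof=2 J2 → L=5 J1=1 J2=2
PS@0,4 dof=2 J2 → L=5 J1=1 J2=3
add link → L=6 J1=1 J2=3
add link → L=7 J1=1 J2=3
PS@6,5 dof=2 J2 → L=7 J1=1 J2=4
P@2,5 dof=1 J1 → L=7 J1=2 J2=4
add link → L=8 J1=2 J2=4
R@4,7 dof=1 J1 → L=8 J1=3 J2=4
add link → L=9 J1=3 J2=4
P@6,8 dof=1 J1 → L=9 J1=4 J2=4
add link → L=10 J1=4 J2=4
C@1,7 dof=2 J2 → L=10 J1=4 J2=5
R@5,9 dof=1 J1 → L=10 J1=5 J2=5
M=3(L−1)−2J1−J2=3·9−2·5−5=12

M = 12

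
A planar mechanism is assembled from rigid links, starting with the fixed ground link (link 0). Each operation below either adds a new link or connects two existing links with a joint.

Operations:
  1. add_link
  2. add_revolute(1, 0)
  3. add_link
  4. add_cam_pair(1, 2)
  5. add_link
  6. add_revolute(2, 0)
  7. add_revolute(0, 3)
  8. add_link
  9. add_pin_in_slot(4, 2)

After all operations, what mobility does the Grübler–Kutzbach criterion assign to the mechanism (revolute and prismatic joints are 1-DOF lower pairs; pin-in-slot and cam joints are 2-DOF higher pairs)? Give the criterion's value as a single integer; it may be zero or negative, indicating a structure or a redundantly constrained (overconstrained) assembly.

ground; <1,0,0>
#1 <2,0,0>
R:1↔0 J1 <2,1,0>
#2 <3,1,0>
C:1↔2 J2 <3,1,1>
#3 <4,1,1>
R:2↔0 J1 <4,2,1>
R:0↔3 J1 <4,3,1>
#4 <5,3,1>
PS:4↔2 J2 <5,3,2>
3×4 − 2×3 − 1×2 = 4

M = 4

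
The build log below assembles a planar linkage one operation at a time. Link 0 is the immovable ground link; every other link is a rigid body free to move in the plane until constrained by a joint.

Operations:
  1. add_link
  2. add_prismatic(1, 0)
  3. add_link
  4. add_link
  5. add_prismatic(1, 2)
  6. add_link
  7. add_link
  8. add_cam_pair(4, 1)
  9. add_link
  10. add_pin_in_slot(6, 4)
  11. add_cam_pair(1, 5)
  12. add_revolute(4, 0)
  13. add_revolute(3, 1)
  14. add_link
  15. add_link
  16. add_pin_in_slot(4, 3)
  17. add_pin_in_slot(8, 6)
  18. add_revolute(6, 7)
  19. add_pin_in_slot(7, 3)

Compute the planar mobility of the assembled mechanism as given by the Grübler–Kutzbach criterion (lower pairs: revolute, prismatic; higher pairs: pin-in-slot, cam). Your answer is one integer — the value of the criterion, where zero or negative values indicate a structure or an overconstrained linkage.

L=1 J1=0 J2=0
add link → L=2 J1=0 J2=0
P@1,0 dof=1 J1 → L=2 J1=1 J2=0
add link → L=3 J1=1 J2=0
add link → L=4 J1=1 J2=0
P@1,2 dof=1 J1 → L=4 J1=2 J2=0
add link → L=5 J1=2 J2=0
add link → L=6 J1=2 J2=0
C@4,1 dof=2 J2 → L=6 J1=2 J2=1
add link → L=7 J1=2 J2=1
PS@6,4 dof=2 J2 → L=7 J1=2 J2=2
C@1,5 dof=2 J2 → L=7 J1=2 J2=3
R@4,0 dof=1 J1 → L=7 J1=3 J2=3
R@3,1 dof=1 J1 → L=7 J1=4 J2=3
add link → L=8 J1=4 J2=3
add link → L=9 J1=4 J2=3
PS@4,3 dof=2 J2 → L=9 J1=4 J2=4
PS@8,6 dof=2 J2 → L=9 J1=4 J2=5
R@6,7 dof=1 J1 → L=9 J1=5 J2=5
PS@7,3 dof=2 J2 → L=9 J1=5 J2=6
M=3(L−1)−2J1−J2=3·8−2·5−6=8

M = 8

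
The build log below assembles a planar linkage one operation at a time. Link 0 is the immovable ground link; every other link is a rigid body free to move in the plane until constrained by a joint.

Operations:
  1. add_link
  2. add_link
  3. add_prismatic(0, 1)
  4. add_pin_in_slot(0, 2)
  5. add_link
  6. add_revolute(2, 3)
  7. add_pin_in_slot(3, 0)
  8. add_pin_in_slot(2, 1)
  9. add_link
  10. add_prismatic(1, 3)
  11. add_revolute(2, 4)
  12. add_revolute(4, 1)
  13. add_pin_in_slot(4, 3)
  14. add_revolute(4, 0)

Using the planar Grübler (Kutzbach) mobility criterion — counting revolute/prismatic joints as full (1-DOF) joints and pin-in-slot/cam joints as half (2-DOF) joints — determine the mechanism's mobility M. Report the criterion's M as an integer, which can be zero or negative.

M = -4

[1;0;0] (link 0 is ground)
L+ [2;0;0]
L+ [3;0;0]
P(0,1)∈J1 [3;1;0]
PS(0,2)∈J2 [3;1;1]
L+ [4;1;1]
R(2,3)∈J1 [4;2;1]
PS(3,0)∈J2 [4;2;2]
PS(2,1)∈J2 [4;2;3]
L+ [5;2;3]
P(1,3)∈J1 [5;3;3]
R(2,4)∈J1 [5;4;3]
R(4,1)∈J1 [5;5;3]
PS(4,3)∈J2 [5;5;4]
R(4,0)∈J1 [5;6;4]
mobility = 12 − 12 − 4 = -4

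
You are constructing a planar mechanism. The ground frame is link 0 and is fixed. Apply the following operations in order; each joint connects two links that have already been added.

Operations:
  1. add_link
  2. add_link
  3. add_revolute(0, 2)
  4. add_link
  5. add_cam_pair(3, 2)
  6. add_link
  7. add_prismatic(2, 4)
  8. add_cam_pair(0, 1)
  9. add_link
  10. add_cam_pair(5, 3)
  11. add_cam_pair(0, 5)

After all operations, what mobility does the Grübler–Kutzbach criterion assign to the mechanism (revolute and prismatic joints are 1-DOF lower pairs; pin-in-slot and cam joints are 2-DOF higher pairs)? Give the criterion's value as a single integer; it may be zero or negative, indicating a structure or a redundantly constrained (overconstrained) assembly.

M = 7

ground; <1,0,0>
#1 <2,0,0>
#2 <3,0,0>
R:0↔2 J1 <3,1,0>
#3 <4,1,0>
C:3↔2 J2 <4,1,1>
#4 <5,1,1>
P:2↔4 J1 <5,2,1>
C:0↔1 J2 <5,2,2>
#5 <6,2,2>
C:5↔3 J2 <6,2,3>
C:0↔5 J2 <6,2,4>
3×5 − 2×2 − 1×4 = 7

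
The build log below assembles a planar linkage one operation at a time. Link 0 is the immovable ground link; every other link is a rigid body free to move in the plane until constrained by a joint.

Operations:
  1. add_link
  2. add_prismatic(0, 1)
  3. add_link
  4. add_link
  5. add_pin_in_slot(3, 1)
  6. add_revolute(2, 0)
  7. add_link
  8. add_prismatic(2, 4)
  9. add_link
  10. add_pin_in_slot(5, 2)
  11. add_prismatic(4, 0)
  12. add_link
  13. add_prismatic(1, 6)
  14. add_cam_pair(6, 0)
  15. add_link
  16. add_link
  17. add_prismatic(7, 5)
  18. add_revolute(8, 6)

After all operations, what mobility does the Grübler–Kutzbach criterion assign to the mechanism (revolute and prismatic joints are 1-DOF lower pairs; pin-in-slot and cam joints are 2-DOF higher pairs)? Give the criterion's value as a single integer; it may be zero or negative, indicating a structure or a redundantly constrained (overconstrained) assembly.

L=1 J1=0 J2=0
add link → L=2 J1=0 J2=0
P@0,1 dof=1 J1 → L=2 J1=1 J2=0
add link → L=3 J1=1 J2=0
add link → L=4 J1=1 J2=0
PS@3,1 dof=2 J2 → L=4 J1=1 J2=1
R@2,0 dof=1 J1 → L=4 J1=2 J2=1
add link → L=5 J1=2 J2=1
P@2,4 dof=1 J1 → L=5 J1=3 J2=1
add link → L=6 J1=3 J2=1
PS@5,2 dof=2 J2 → L=6 J1=3 J2=2
P@4,0 dof=1 J1 → L=6 J1=4 J2=2
add link → L=7 J1=4 J2=2
P@1,6 dof=1 J1 → L=7 J1=5 J2=2
C@6,0 dof=2 J2 → L=7 J1=5 J2=3
add link → L=8 J1=5 J2=3
add link → L=9 J1=5 J2=3
P@7,5 dof=1 J1 → L=9 J1=6 J2=3
R@8,6 dof=1 J1 → L=9 J1=7 J2=3
M=3(L−1)−2J1−J2=3·8−2·7−3=7

M = 7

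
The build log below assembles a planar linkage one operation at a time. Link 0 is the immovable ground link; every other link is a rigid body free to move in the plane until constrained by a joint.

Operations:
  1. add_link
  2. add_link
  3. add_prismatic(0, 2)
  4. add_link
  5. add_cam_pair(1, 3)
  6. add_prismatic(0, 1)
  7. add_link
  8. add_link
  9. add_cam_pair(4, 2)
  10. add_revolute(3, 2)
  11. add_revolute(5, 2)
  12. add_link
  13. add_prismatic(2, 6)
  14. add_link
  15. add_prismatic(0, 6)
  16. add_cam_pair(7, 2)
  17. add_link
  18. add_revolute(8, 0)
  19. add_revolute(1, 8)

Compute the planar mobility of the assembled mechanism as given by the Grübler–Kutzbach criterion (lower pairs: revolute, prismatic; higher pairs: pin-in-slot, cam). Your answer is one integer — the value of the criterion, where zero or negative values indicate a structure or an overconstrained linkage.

M = 5

ground; <1,0,0>
#1 <2,0,0>
#2 <3,0,0>
P:0↔2 J1 <3,1,0>
#3 <4,1,0>
C:1↔3 J2 <4,1,1>
P:0↔1 J1 <4,2,1>
#4 <5,2,1>
#5 <6,2,1>
C:4↔2 J2 <6,2,2>
R:3↔2 J1 <6,3,2>
R:5↔2 J1 <6,4,2>
#6 <7,4,2>
P:2↔6 J1 <7,5,2>
#7 <8,5,2>
P:0↔6 J1 <8,6,2>
C:7↔2 J2 <8,6,3>
#8 <9,6,3>
R:8↔0 J1 <9,7,3>
R:1↔8 J1 <9,8,3>
3×8 − 2×8 − 1×3 = 5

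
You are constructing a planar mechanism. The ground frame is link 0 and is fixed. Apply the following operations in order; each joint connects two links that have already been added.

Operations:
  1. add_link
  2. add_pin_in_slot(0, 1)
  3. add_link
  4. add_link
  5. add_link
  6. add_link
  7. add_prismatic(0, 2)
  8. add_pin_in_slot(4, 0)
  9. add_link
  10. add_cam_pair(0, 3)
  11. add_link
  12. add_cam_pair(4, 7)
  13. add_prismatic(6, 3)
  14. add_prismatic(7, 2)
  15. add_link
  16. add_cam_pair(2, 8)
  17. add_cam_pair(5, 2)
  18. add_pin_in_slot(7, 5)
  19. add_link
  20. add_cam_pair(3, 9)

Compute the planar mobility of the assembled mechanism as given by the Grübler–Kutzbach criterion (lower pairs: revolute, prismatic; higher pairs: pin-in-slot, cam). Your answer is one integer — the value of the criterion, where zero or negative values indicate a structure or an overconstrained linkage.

M = 13

[1;0;0] (link 0 is ground)
L+ [2;0;0]
PS(0,1)∈J2 [2;0;1]
L+ [3;0;1]
L+ [4;0;1]
L+ [5;0;1]
L+ [6;0;1]
P(0,2)∈J1 [6;1;1]
PS(4,0)∈J2 [6;1;2]
L+ [7;1;2]
C(0,3)∈J2 [7;1;3]
L+ [8;1;3]
C(4,7)∈J2 [8;1;4]
P(6,3)∈J1 [8;2;4]
P(7,2)∈J1 [8;3;4]
L+ [9;3;4]
C(2,8)∈J2 [9;3;5]
C(5,2)∈J2 [9;3;6]
PS(7,5)∈J2 [9;3;7]
L+ [10;3;7]
C(3,9)∈J2 [10;3;8]
mobility = 27 − 6 − 8 = 13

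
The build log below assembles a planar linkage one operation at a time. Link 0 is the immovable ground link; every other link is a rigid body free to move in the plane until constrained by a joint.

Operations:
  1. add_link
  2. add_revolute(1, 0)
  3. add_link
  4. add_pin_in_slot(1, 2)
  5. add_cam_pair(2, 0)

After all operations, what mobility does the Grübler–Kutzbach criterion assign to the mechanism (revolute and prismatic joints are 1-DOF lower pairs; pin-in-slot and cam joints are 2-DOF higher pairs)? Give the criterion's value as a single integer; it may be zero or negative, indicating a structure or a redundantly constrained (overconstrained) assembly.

ground; <1,0,0>
#1 <2,0,0>
R:1↔0 J1 <2,1,0>
#2 <3,1,0>
PS:1↔2 J2 <3,1,1>
C:2↔0 J2 <3,1,2>
3×2 − 2×1 − 1×2 = 2

M = 2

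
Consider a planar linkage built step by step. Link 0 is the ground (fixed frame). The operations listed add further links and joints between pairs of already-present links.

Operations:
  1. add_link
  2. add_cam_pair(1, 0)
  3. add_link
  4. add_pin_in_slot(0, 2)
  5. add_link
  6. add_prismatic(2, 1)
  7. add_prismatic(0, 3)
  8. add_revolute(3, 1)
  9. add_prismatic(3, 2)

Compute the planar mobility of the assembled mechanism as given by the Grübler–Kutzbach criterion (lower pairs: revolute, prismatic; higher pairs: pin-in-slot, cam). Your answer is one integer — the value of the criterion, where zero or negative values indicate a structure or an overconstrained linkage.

M = -1

link 0 = ground. State L|J1|J2 = 1|0|0
+link1  2|0|0
C(1,0) f=2→J2  2|0|1
+link2  3|0|1
PS(0,2) f=2→J2  3|0|2
+link3  4|0|2
P(2,1) f=1→J1  4|1|2
P(0,3) f=1→J1  4|2|2
R(3,1) f=1→J1  4|3|2
P(3,2) f=1→J1  4|4|2
M = 3(4−1)−2·4−2 = 9−8−2 = -1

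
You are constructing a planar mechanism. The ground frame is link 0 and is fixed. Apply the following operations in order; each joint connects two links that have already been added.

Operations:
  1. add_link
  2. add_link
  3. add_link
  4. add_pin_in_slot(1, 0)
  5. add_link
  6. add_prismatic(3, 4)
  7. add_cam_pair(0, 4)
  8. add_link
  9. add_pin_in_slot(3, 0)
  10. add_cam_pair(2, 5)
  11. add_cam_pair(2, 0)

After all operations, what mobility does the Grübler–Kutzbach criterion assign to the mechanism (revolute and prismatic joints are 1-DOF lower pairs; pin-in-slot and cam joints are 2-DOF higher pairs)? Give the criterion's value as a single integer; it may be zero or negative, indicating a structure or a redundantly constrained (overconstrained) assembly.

M = 8

L=1 J1=0 J2=0
add link → L=2 J1=0 J2=0
add link → L=3 J1=0 J2=0
add link → L=4 J1=0 J2=0
PS@1,0 dof=2 J2 → L=4 J1=0 J2=1
add link → L=5 J1=0 J2=1
P@3,4 dof=1 J1 → L=5 J1=1 J2=1
C@0,4 dof=2 J2 → L=5 J1=1 J2=2
add link → L=6 J1=1 J2=2
PS@3,0 dof=2 J2 → L=6 J1=1 J2=3
C@2,5 dof=2 J2 → L=6 J1=1 J2=4
C@2,0 dof=2 J2 → L=6 J1=1 J2=5
M=3(L−1)−2J1−J2=3·5−2·1−5=8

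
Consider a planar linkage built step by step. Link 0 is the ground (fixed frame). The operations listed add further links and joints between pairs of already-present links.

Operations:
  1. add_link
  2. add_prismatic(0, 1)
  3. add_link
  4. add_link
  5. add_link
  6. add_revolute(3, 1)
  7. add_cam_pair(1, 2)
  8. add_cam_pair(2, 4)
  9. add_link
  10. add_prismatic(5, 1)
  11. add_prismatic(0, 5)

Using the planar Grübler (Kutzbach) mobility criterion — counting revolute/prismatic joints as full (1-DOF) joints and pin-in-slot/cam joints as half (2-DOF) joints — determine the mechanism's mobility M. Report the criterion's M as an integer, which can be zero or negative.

M = 5

L=1 J1=0 J2=0
add link → L=2 J1=0 J2=0
P@0,1 dof=1 J1 → L=2 J1=1 J2=0
add link → L=3 J1=1 J2=0
add link → L=4 J1=1 J2=0
add link → L=5 J1=1 J2=0
R@3,1 dof=1 J1 → L=5 J1=2 J2=0
C@1,2 dof=2 J2 → L=5 J1=2 J2=1
C@2,4 dof=2 J2 → L=5 J1=2 J2=2
add link → L=6 J1=2 J2=2
P@5,1 dof=1 J1 → L=6 J1=3 J2=2
P@0,5 dof=1 J1 → L=6 J1=4 J2=2
M=3(L−1)−2J1−J2=3·5−2·4−2=5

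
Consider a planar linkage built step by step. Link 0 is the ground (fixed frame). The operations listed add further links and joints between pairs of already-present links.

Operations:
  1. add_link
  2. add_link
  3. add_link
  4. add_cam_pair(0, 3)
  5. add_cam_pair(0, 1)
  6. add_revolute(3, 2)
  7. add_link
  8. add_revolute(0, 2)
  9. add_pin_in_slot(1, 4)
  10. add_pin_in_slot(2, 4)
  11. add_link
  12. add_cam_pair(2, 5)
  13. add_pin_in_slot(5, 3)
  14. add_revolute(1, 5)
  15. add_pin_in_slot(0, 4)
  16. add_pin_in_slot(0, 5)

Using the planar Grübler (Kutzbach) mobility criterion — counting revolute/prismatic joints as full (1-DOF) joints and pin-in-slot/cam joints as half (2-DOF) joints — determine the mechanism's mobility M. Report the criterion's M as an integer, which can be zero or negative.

M = 1

link 0 = ground. State L|J1|J2 = 1|0|0
+link1  2|0|0
+link2  3|0|0
+link3  4|0|0
C(0,3) f=2→J2  4|0|1
C(0,1) f=2→J2  4|0|2
R(3,2) f=1→J1  4|1|2
+link4  5|1|2
R(0,2) f=1→J1  5|2|2
PS(1,4) f=2→J2  5|2|3
PS(2,4) f=2→J2  5|2|4
+link5  6|2|4
C(2,5) f=2→J2  6|2|5
PS(5,3) f=2→J2  6|2|6
R(1,5) f=1→J1  6|3|6
PS(0,4) f=2→J2  6|3|7
PS(0,5) f=2→J2  6|3|8
M = 3(6−1)−2·3−8 = 15−6−8 = 1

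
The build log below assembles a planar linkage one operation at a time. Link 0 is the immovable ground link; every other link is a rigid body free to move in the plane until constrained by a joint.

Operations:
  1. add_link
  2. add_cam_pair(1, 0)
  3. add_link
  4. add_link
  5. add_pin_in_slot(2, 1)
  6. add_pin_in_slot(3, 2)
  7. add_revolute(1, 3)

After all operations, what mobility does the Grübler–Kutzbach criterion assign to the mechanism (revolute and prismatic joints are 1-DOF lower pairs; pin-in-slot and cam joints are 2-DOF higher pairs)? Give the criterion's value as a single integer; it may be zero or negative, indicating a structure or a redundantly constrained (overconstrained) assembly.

ground; <1,0,0>
#1 <2,0,0>
C:1↔0 J2 <2,0,1>
#2 <3,0,1>
#3 <4,0,1>
PS:2↔1 J2 <4,0,2>
PS:3↔2 J2 <4,0,3>
R:1↔3 J1 <4,1,3>
3×3 − 2×1 − 1×3 = 4

M = 4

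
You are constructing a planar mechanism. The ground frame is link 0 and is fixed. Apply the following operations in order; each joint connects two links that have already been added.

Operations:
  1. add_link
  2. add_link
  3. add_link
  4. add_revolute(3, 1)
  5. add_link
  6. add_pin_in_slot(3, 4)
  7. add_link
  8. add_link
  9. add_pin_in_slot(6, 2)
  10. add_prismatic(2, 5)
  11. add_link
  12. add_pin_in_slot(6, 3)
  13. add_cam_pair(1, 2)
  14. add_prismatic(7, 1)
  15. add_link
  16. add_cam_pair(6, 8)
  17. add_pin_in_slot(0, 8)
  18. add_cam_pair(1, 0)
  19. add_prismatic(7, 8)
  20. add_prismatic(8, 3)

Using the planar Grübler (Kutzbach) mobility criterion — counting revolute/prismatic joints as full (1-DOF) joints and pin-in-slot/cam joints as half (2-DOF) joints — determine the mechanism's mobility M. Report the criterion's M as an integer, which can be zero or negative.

M = 7

link 0 = ground. State L|J1|J2 = 1|0|0
+link1  2|0|0
+link2  3|0|0
+link3  4|0|0
R(3,1) f=1→J1  4|1|0
+link4  5|1|0
PS(3,4) f=2→J2  5|1|1
+link5  6|1|1
+link6  7|1|1
PS(6,2) f=2→J2  7|1|2
P(2,5) f=1→J1  7|2|2
+link7  8|2|2
PS(6,3) f=2→J2  8|2|3
C(1,2) f=2→J2  8|2|4
P(7,1) f=1→J1  8|3|4
+link8  9|3|4
C(6,8) f=2→J2  9|3|5
PS(0,8) f=2→J2  9|3|6
C(1,0) f=2→J2  9|3|7
P(7,8) f=1→J1  9|4|7
P(8,3) f=1→J1  9|5|7
M = 3(9−1)−2·5−7 = 24−10−7 = 7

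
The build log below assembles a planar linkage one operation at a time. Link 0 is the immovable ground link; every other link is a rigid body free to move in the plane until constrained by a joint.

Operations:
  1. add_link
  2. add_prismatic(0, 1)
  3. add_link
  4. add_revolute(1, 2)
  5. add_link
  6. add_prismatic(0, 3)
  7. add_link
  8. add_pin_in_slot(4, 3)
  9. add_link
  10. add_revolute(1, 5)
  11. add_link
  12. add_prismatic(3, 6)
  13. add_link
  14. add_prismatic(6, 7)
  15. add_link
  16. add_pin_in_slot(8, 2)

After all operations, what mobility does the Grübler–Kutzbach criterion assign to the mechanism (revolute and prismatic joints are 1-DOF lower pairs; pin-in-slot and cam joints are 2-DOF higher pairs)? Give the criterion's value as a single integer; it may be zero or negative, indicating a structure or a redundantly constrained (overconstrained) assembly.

M = 10

L=1 J1=0 J2=0
add link → L=2 J1=0 J2=0
P@0,1 dof=1 J1 → L=2 J1=1 J2=0
add link → L=3 J1=1 J2=0
R@1,2 dof=1 J1 → L=3 J1=2 J2=0
add link → L=4 J1=2 J2=0
P@0,3 dof=1 J1 → L=4 J1=3 J2=0
add link → L=5 J1=3 J2=0
PS@4,3 dof=2 J2 → L=5 J1=3 J2=1
add link → L=6 J1=3 J2=1
R@1,5 dof=1 J1 → L=6 J1=4 J2=1
add link → L=7 J1=4 J2=1
P@3,6 dof=1 J1 → L=7 J1=5 J2=1
add link → L=8 J1=5 J2=1
P@6,7 dof=1 J1 → L=8 J1=6 J2=1
add link → L=9 J1=6 J2=1
PS@8,2 dof=2 J2 → L=9 J1=6 J2=2
M=3(L−1)−2J1−J2=3·8−2·6−2=10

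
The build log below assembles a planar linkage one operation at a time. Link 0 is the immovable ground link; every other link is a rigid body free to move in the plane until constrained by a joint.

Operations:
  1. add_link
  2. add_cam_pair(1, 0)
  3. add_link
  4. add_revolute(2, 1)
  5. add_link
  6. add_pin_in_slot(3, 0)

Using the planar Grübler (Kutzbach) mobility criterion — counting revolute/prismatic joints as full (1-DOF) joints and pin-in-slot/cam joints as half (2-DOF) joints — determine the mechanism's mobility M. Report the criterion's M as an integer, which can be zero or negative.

M = 5

L=1 J1=0 J2=0
add link → L=2 J1=0 J2=0
C@1,0 dof=2 J2 → L=2 J1=0 J2=1
add link → L=3 J1=0 J2=1
R@2,1 dof=1 J1 → L=3 J1=1 J2=1
add link → L=4 J1=1 J2=1
PS@3,0 dof=2 J2 → L=4 J1=1 J2=2
M=3(L−1)−2J1−J2=3·3−2·1−2=5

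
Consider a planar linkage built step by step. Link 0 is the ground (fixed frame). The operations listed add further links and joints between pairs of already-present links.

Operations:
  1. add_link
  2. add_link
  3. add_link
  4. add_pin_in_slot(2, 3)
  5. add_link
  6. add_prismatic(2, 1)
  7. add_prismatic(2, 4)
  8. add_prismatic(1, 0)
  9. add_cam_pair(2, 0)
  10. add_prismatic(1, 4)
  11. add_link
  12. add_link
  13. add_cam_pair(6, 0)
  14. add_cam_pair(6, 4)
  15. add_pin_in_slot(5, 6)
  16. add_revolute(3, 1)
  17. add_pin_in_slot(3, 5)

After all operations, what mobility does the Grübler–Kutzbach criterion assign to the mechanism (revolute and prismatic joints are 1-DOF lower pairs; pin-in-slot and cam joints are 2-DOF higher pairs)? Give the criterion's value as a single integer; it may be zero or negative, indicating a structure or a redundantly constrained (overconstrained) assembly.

M = 2

ground; <1,0,0>
#1 <2,0,0>
#2 <3,0,0>
#3 <4,0,0>
PS:2↔3 J2 <4,0,1>
#4 <5,0,1>
P:2↔1 J1 <5,1,1>
P:2↔4 J1 <5,2,1>
P:1↔0 J1 <5,3,1>
C:2↔0 J2 <5,3,2>
P:1↔4 J1 <5,4,2>
#5 <6,4,2>
#6 <7,4,2>
C:6↔0 J2 <7,4,3>
C:6↔4 J2 <7,4,4>
PS:5↔6 J2 <7,4,5>
R:3↔1 J1 <7,5,5>
PS:3↔5 J2 <7,5,6>
3×6 − 2×5 − 1×6 = 2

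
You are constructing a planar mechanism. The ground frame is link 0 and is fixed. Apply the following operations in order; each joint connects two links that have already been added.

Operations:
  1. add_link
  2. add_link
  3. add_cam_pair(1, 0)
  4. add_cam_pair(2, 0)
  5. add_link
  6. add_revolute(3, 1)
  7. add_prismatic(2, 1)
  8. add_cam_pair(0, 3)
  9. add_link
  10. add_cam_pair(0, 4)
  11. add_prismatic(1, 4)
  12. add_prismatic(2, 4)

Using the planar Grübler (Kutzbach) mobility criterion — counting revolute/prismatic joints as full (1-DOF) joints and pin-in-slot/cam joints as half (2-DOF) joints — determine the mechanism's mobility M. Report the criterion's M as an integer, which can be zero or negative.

M = 0

ground; <1,0,0>
#1 <2,0,0>
#2 <3,0,0>
C:1↔0 J2 <3,0,1>
C:2↔0 J2 <3,0,2>
#3 <4,0,2>
R:3↔1 J1 <4,1,2>
P:2↔1 J1 <4,2,2>
C:0↔3 J2 <4,2,3>
#4 <5,2,3>
C:0↔4 J2 <5,2,4>
P:1↔4 J1 <5,3,4>
P:2↔4 J1 <5,4,4>
3×4 − 2×4 − 1×4 = 0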